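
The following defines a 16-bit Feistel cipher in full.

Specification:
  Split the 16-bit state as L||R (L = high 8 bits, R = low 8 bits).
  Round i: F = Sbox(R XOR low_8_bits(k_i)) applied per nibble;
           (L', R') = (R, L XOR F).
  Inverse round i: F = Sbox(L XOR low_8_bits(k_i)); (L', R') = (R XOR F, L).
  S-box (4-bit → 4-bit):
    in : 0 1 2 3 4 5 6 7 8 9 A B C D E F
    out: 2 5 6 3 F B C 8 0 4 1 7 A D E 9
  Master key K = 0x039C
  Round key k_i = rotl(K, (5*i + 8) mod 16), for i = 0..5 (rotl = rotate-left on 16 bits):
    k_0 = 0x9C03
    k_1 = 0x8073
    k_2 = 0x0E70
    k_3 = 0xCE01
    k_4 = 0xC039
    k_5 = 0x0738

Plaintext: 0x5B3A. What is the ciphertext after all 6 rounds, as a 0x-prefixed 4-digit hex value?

s_0 = plaintext = 0x5B3A
s_1 = Round(s_0, k_0) = 0x3A6F
s_2 = Round(s_1, k_1) = 0x6F60
s_3 = Round(s_2, k_2) = 0x603D
s_4 = Round(s_3, k_3) = 0x3D5A
s_5 = Round(s_4, k_4) = 0x5AFE
s_6 = Round(s_5, k_5) = 0xFEF6

0xFEF6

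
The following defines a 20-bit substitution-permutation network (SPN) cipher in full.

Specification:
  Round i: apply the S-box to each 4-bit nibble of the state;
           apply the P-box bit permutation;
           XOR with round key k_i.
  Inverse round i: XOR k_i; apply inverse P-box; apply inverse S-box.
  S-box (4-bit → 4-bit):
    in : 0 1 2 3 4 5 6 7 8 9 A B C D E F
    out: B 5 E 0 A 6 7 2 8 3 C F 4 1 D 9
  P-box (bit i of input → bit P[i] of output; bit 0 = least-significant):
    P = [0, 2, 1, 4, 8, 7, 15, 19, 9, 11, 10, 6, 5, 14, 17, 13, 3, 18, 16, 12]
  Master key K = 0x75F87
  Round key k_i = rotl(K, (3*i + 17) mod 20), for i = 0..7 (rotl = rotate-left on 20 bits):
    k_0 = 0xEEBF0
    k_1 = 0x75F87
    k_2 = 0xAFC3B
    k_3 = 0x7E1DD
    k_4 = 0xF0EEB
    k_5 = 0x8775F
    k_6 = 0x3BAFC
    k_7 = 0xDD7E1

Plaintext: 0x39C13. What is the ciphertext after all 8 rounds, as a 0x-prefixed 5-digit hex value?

s_0 = plaintext = 0x39C13
s_1 = Round(s_0, k_0) = 0xE2ED0
s_2 = Round(s_1, k_1) = 0x428DA
s_3 = Round(s_2, k_2) = 0xC8D69
s_4 = Round(s_3, k_3) = 0x64258
s_5 = Round(s_4, k_4) = 0xAE233
s_6 = Round(s_5, k_5) = 0xB4B3F
s_7 = Round(s_6, k_6) = 0x6C4A5
s_8 = Round(s_7, k_7) = 0x25FAF

0x25FAF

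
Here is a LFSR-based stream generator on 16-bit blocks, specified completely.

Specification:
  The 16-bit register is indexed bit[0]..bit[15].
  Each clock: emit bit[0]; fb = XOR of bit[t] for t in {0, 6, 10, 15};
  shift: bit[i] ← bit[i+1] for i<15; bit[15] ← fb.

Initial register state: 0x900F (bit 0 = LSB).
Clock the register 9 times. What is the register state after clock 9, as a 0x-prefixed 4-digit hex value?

0x5348

reg_0 = 0x900F
clock 1: out=1, reg = 0x4807
clock 2: out=1, reg = 0xA403
clock 3: out=1, reg = 0xD201
clock 4: out=1, reg = 0x6900
clock 5: out=0, reg = 0x3480
clock 6: out=0, reg = 0x9A40
clock 7: out=0, reg = 0x4D20
clock 8: out=0, reg = 0xA690
clock 9: out=0, reg = 0x5348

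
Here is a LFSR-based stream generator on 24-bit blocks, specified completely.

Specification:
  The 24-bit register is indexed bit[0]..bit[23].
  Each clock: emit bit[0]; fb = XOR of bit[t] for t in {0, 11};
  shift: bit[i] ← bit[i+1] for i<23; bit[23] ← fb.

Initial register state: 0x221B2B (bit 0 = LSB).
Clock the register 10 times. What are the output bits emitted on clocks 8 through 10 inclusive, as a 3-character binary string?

011

reg_0 = 0x221B2B
clock 1: out=1, reg = 0x110D95
clock 2: out=1, reg = 0x0886CA
clock 3: out=0, reg = 0x044365
clock 4: out=1, reg = 0x8221B2
clock 5: out=0, reg = 0x4110D9
clock 6: out=1, reg = 0xA0886C
clock 7: out=0, reg = 0xD04436
clock 8: out=0, reg = 0x68221B
clock 9: out=1, reg = 0xB4110D
clock 10: out=1, reg = 0xDA0886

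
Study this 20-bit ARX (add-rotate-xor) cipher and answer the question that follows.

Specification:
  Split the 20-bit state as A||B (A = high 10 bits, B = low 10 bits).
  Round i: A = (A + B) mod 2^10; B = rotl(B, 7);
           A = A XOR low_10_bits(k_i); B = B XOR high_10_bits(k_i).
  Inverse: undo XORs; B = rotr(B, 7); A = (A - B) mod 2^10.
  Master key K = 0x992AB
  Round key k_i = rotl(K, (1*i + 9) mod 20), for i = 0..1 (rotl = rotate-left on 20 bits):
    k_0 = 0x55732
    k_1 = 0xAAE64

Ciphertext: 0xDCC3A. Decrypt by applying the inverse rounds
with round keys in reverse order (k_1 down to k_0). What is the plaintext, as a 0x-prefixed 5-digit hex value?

s_0 = ciphertext = 0xDCC3A
s_1 = InvRound(s_0, k_1) = 0x2288D
s_2 = InvRound(s_1, k_0) = 0x3D6C3

0x3D6C3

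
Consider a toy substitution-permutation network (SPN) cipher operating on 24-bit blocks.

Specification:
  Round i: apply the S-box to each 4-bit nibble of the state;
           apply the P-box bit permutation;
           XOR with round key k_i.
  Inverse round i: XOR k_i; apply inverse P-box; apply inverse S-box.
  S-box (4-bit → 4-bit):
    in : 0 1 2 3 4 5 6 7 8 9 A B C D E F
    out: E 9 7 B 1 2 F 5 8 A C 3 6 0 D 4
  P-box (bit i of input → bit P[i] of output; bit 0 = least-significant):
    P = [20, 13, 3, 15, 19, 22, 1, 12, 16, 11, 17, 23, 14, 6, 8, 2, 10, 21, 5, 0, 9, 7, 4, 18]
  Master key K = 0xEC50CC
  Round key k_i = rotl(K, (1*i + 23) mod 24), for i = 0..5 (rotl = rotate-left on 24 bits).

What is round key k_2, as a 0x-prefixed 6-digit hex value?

K = 0xEC50CC
k_0 = rotl(K, (1*0+23) mod 24) = rotl(K, 23) = 0x762866
k_1 = rotl(K, (1*1+23) mod 24) = rotl(K, 0) = 0xEC50CC
k_2 = rotl(K, (1*2+23) mod 24) = rotl(K, 1) = 0xD8A199

0xD8A199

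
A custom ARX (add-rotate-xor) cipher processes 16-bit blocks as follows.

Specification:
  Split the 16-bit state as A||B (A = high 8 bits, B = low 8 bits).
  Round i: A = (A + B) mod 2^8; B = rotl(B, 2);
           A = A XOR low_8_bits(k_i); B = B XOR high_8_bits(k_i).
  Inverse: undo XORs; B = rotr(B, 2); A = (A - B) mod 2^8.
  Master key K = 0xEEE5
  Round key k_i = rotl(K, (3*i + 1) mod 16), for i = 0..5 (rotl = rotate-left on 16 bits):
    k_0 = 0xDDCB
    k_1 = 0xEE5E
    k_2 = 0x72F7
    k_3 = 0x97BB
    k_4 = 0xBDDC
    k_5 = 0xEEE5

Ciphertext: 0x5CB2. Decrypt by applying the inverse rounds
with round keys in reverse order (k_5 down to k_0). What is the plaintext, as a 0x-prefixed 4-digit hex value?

s_0 = ciphertext = 0x5CB2
s_1 = InvRound(s_0, k_5) = 0xA217
s_2 = InvRound(s_1, k_4) = 0xD4AA
s_3 = InvRound(s_2, k_3) = 0x204F
s_4 = InvRound(s_3, k_2) = 0x884F
s_5 = InvRound(s_4, k_1) = 0x6E68
s_6 = InvRound(s_5, k_0) = 0x386D

0x386D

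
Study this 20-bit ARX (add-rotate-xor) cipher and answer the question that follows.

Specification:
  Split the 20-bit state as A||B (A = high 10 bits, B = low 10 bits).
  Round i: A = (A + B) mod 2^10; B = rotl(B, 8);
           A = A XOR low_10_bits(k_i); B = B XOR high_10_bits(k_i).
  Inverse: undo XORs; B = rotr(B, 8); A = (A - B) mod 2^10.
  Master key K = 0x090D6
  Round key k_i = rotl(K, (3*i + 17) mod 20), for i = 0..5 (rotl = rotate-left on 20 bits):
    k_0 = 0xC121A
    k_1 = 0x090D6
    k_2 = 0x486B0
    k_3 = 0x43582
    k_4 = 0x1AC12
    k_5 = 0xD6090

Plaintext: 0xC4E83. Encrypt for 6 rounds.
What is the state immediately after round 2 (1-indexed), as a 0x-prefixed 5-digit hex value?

s_0 = plaintext = 0xC4E83
s_1 = Round(s_0, k_0) = 0xE30A4
s_2 = Round(s_1, k_1) = 0x3980D
s_3 = Round(s_2, k_2) = 0x90C22
s_4 = Round(s_3, k_3) = 0xF9F05
s_5 = Round(s_4, k_4) = 0xBF9AA
s_6 = Round(s_5, k_5) = 0x0E132

0x3980D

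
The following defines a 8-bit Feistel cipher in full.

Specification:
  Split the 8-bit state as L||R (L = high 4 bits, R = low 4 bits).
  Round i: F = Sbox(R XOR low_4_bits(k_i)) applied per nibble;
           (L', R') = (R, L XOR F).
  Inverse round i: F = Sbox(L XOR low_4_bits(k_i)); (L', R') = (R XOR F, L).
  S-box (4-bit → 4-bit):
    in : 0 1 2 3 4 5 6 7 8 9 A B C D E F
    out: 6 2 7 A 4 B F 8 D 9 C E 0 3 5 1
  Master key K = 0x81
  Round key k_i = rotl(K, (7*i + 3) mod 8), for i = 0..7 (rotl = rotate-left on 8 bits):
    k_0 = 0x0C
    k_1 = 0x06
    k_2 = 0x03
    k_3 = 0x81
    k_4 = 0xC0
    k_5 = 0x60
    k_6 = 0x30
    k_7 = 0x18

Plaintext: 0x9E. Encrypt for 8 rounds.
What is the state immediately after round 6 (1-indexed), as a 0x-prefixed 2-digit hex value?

0x4E

s_0 = plaintext = 0x9E
s_1 = Round(s_0, k_0) = 0xEE
s_2 = Round(s_1, k_1) = 0xE3
s_3 = Round(s_2, k_2) = 0x38
s_4 = Round(s_3, k_3) = 0x8A
s_5 = Round(s_4, k_4) = 0xA4
s_6 = Round(s_5, k_5) = 0x4E
s_7 = Round(s_6, k_6) = 0xE1
s_8 = Round(s_7, k_7) = 0x17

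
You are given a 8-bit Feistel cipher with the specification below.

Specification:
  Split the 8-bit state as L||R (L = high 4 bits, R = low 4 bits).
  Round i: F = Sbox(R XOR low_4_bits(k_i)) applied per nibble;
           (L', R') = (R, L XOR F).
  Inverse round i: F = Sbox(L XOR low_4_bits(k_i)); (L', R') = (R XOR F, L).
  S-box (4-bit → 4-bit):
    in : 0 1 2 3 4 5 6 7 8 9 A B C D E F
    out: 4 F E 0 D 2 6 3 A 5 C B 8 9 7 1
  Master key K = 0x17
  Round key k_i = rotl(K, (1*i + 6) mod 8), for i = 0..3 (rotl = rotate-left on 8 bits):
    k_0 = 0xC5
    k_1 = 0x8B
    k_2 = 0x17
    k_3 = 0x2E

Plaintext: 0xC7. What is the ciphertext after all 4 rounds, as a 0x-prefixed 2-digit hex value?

s_0 = plaintext = 0xC7
s_1 = Round(s_0, k_0) = 0x72
s_2 = Round(s_1, k_1) = 0x22
s_3 = Round(s_2, k_2) = 0x20
s_4 = Round(s_3, k_3) = 0x05

0x05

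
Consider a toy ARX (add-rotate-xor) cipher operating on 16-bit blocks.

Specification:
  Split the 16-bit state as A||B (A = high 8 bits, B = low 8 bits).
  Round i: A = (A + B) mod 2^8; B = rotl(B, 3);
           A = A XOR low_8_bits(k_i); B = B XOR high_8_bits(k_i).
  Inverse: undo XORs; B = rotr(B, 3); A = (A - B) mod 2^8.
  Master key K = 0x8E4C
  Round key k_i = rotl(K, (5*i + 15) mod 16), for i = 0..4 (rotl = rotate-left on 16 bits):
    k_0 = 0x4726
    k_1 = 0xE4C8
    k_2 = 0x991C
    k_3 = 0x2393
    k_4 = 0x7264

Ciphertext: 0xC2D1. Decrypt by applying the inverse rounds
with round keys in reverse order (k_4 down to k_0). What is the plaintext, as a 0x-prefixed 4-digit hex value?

0xC0C2

s_0 = ciphertext = 0xC2D1
s_1 = InvRound(s_0, k_4) = 0x3274
s_2 = InvRound(s_1, k_3) = 0xB7EA
s_3 = InvRound(s_2, k_2) = 0x3D6E
s_4 = InvRound(s_3, k_1) = 0xA451
s_5 = InvRound(s_4, k_0) = 0xC0C2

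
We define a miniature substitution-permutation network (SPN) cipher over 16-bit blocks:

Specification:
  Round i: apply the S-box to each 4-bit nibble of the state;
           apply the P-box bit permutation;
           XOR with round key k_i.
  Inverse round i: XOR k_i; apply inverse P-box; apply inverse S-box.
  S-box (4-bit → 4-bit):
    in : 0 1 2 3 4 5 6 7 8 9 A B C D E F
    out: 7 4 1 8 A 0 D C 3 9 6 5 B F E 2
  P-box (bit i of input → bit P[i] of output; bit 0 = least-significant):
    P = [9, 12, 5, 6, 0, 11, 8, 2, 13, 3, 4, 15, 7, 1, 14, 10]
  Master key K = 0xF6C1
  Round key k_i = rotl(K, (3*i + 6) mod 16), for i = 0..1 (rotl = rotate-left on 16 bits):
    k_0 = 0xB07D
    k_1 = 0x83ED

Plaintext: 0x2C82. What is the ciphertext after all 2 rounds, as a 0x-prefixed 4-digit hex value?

s_0 = plaintext = 0x2C82
s_1 = Round(s_0, k_0) = 0x1AF4
s_2 = Round(s_1, k_1) = 0xDBB5

0xDBB5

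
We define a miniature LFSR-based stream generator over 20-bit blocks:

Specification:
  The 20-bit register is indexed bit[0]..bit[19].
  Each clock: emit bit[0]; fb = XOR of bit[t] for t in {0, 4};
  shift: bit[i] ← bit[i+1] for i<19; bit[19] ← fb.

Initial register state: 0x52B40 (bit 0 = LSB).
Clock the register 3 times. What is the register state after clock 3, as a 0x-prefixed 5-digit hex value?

reg_0 = 0x52B40
clock 1: out=0, reg = 0x295A0
clock 2: out=0, reg = 0x14AD0
clock 3: out=0, reg = 0x8A568

0x8A568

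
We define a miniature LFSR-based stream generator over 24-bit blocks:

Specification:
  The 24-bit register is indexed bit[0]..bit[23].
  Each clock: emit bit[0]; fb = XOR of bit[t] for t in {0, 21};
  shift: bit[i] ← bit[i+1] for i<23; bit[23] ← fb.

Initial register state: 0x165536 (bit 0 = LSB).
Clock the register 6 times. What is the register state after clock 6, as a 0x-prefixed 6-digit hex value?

reg_0 = 0x165536
clock 1: out=0, reg = 0x0B2A9B
clock 2: out=1, reg = 0x85954D
clock 3: out=1, reg = 0xC2CAA6
clock 4: out=0, reg = 0x616553
clock 5: out=1, reg = 0x30B2A9
clock 6: out=1, reg = 0x185954

0x185954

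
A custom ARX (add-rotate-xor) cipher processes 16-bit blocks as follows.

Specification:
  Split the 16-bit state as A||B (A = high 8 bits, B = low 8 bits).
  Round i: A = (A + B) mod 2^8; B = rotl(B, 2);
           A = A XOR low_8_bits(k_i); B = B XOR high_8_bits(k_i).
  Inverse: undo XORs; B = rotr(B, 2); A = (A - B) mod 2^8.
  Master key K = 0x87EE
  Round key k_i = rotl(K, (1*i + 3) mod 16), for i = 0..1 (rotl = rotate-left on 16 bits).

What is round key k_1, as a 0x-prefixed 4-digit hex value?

0x7EE8

K = 0x87EE
k_0 = rotl(K, (1*0+3) mod 16) = rotl(K, 3) = 0x3F74
k_1 = rotl(K, (1*1+3) mod 16) = rotl(K, 4) = 0x7EE8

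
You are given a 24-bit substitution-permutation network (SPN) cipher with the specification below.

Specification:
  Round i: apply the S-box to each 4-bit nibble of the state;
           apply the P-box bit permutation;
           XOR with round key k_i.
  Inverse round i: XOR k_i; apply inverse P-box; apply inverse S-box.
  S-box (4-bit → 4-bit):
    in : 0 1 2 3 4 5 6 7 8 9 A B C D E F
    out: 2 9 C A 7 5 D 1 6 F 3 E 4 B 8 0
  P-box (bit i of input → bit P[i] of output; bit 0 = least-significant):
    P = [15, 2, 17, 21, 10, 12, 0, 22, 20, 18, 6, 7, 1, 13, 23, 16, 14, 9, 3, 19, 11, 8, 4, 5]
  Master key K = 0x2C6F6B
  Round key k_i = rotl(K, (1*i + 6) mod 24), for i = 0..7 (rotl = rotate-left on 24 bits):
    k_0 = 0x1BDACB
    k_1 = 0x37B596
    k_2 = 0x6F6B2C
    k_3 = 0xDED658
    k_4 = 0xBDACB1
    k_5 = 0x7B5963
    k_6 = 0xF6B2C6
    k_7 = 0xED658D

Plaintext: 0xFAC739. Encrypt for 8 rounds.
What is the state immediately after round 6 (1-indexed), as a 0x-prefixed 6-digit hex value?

s_0 = plaintext = 0xFAC739
s_1 = Round(s_0, k_0) = 0xE908CF
s_2 = Round(s_1, k_1) = 0x3BD7FF
s_3 = Round(s_2, k_2) = 0x764806
s_4 = Round(s_3, k_3) = 0x702E12
s_5 = Round(s_4, k_4) = 0x5EA231
s_6 = Round(s_5, k_5) = 0x13E1B1
s_7 = Round(s_6, k_6) = 0x8F2867
s_8 = Round(s_7, k_7) = 0x28E0DC

0x13E1B1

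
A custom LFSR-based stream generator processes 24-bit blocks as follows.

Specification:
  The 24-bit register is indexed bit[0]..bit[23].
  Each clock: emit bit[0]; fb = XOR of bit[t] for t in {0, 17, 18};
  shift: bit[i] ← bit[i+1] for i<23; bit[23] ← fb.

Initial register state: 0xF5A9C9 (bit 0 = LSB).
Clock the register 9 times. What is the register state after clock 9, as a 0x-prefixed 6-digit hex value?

reg_0 = 0xF5A9C9
clock 1: out=1, reg = 0x7AD4E4
clock 2: out=0, reg = 0xBD6A72
clock 3: out=0, reg = 0xDEB539
clock 4: out=1, reg = 0xEF5A9C
clock 5: out=0, reg = 0x77AD4E
clock 6: out=0, reg = 0x3BD6A7
clock 7: out=1, reg = 0x1DEB53
clock 8: out=1, reg = 0x0EF5A9
clock 9: out=1, reg = 0x877AD4

0x877AD4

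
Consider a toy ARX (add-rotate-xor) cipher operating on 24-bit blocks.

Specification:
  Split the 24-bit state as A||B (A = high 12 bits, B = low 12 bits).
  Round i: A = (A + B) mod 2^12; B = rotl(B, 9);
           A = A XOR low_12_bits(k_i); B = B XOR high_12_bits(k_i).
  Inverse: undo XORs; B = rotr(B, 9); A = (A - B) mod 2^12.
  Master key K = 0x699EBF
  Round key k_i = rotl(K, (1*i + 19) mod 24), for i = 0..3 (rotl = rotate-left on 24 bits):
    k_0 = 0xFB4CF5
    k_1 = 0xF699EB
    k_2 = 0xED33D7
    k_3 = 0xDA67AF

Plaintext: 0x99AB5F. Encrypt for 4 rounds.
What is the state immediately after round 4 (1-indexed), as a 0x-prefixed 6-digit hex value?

s_0 = plaintext = 0x99AB5F
s_1 = Round(s_0, k_0) = 0x80C0DF
s_2 = Round(s_1, k_1) = 0x100172
s_3 = Round(s_2, k_2) = 0x1A5AFD
s_4 = Round(s_3, k_3) = 0xB0D6F9

0xB0D6F9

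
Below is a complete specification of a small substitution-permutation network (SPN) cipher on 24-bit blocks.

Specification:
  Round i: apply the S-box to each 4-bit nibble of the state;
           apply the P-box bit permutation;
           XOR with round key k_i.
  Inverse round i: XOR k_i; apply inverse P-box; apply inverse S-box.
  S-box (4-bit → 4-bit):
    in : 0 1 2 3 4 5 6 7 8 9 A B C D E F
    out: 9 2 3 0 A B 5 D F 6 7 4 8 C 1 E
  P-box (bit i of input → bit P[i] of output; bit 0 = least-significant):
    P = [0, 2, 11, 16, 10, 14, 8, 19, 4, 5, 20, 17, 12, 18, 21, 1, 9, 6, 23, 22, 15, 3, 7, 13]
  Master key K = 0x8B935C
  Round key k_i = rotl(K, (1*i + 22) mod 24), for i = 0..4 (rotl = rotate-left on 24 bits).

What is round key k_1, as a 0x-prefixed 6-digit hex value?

0x45C9AE

K = 0x8B935C
k_0 = rotl(K, (1*0+22) mod 24) = rotl(K, 22) = 0x22E4D7
k_1 = rotl(K, (1*1+22) mod 24) = rotl(K, 23) = 0x45C9AE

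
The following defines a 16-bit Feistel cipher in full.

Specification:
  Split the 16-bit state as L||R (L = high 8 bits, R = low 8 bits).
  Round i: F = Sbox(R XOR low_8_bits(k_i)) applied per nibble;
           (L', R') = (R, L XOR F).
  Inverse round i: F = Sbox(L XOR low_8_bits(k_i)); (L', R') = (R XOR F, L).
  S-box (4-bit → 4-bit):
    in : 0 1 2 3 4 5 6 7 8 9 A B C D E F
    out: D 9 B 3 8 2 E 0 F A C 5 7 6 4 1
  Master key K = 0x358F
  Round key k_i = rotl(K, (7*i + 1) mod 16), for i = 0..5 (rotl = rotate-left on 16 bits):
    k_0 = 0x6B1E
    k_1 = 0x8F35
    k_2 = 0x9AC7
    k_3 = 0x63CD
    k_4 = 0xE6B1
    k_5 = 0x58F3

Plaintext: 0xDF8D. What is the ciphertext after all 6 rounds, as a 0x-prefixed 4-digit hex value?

0x7885

s_0 = plaintext = 0xDF8D
s_1 = Round(s_0, k_0) = 0x8D7C
s_2 = Round(s_1, k_1) = 0x7C07
s_3 = Round(s_2, k_2) = 0x0701
s_4 = Round(s_3, k_3) = 0x0170
s_5 = Round(s_4, k_4) = 0x7078
s_6 = Round(s_5, k_5) = 0x7885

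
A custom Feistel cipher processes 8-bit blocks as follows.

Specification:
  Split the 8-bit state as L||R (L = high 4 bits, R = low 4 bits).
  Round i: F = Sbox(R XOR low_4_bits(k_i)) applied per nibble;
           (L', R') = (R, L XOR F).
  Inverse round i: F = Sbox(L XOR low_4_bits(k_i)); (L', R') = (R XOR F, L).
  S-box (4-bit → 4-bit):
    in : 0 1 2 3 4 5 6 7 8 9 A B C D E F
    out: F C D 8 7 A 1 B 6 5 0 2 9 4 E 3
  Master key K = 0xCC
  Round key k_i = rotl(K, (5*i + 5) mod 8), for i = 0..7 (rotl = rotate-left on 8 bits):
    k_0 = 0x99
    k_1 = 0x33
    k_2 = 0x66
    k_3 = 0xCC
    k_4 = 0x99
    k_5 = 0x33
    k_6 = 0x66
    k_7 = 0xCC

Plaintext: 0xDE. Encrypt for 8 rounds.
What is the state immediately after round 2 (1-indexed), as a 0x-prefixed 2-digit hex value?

0x64

s_0 = plaintext = 0xDE
s_1 = Round(s_0, k_0) = 0xE6
s_2 = Round(s_1, k_1) = 0x64
s_3 = Round(s_2, k_2) = 0x4B
s_4 = Round(s_3, k_3) = 0xBF
s_5 = Round(s_4, k_4) = 0xFA
s_6 = Round(s_5, k_5) = 0xAA
s_7 = Round(s_6, k_6) = 0xA3
s_8 = Round(s_7, k_7) = 0x39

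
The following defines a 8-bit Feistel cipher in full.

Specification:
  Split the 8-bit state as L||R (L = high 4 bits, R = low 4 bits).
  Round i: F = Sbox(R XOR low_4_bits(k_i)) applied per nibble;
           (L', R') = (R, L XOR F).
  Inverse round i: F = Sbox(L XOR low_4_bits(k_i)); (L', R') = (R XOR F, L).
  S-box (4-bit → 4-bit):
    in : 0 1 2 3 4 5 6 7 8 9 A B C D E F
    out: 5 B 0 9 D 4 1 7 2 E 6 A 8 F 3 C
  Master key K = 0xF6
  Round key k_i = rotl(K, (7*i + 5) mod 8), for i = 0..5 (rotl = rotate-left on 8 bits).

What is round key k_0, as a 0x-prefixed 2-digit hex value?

K = 0xF6
k_0 = rotl(K, (7*0+5) mod 8) = rotl(K, 5) = 0xDE

0xDE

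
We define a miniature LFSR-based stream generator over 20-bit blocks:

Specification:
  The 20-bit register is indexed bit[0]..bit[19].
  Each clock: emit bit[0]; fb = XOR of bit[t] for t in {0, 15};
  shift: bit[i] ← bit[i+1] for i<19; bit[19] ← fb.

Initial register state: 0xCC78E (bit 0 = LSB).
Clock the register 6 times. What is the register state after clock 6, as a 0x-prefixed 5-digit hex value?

reg_0 = 0xCC78E
clock 1: out=0, reg = 0xE63C7
clock 2: out=1, reg = 0xF31E3
clock 3: out=1, reg = 0xF98F1
clock 4: out=1, reg = 0x7CC78
clock 5: out=0, reg = 0xBE63C
clock 6: out=0, reg = 0xDF31E

0xDF31E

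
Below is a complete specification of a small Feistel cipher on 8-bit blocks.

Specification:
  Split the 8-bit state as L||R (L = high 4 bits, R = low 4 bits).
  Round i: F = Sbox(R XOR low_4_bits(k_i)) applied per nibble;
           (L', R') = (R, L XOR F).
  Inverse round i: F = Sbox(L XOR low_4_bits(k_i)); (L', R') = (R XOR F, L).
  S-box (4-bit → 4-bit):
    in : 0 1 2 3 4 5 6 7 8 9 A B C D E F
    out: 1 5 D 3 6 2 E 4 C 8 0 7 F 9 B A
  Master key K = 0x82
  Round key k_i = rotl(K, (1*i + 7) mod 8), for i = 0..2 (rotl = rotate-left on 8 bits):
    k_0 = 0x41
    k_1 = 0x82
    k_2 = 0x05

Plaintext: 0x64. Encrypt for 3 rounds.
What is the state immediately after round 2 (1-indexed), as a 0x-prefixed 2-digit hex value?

s_0 = plaintext = 0x64
s_1 = Round(s_0, k_0) = 0x44
s_2 = Round(s_1, k_1) = 0x4A
s_3 = Round(s_2, k_2) = 0xAE

0x4A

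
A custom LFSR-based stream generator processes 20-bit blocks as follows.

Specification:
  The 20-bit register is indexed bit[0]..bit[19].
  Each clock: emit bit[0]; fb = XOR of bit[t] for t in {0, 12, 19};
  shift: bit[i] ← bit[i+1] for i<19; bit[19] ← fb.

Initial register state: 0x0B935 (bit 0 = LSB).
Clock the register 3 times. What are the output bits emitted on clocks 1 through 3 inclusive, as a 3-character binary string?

reg_0 = 0x0B935
clock 1: out=1, reg = 0x05C9A
clock 2: out=0, reg = 0x82E4D
clock 3: out=1, reg = 0x41726

101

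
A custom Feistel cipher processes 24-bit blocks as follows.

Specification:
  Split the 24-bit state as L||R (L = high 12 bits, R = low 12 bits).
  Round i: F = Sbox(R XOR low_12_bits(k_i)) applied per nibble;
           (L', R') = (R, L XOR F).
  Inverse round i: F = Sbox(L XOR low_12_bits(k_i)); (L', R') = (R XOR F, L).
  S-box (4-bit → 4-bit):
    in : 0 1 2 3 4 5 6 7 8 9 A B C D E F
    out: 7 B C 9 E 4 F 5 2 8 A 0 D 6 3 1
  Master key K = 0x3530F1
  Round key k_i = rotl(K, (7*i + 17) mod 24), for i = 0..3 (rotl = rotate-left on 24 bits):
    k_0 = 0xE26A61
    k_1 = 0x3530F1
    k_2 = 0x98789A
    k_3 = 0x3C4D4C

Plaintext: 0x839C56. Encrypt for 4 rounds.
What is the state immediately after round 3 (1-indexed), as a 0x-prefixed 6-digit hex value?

0x910C86

s_0 = plaintext = 0x839C56
s_1 = Round(s_0, k_0) = 0xC567AC
s_2 = Round(s_1, k_1) = 0x7AC910
s_3 = Round(s_2, k_2) = 0x910C86
s_4 = Round(s_3, k_3) = 0xC862CA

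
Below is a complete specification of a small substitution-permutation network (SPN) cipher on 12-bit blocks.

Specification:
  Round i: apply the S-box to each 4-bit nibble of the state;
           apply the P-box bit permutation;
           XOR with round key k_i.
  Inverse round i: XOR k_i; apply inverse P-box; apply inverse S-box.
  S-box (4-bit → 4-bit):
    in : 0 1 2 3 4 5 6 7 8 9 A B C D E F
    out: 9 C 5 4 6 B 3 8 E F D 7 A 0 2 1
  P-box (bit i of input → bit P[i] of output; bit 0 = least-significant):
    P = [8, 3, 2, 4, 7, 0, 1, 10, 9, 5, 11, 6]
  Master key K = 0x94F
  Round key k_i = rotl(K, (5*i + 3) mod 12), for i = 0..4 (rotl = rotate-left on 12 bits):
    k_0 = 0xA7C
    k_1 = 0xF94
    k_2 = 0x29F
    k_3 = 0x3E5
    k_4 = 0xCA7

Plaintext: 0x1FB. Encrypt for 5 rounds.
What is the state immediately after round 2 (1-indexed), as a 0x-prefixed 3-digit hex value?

0x607

s_0 = plaintext = 0x1FB
s_1 = Round(s_0, k_0) = 0x3B0
s_2 = Round(s_1, k_1) = 0x607
s_3 = Round(s_2, k_2) = 0x42F
s_4 = Round(s_3, k_3) = 0xA47
s_5 = Round(s_4, k_4) = 0x6F4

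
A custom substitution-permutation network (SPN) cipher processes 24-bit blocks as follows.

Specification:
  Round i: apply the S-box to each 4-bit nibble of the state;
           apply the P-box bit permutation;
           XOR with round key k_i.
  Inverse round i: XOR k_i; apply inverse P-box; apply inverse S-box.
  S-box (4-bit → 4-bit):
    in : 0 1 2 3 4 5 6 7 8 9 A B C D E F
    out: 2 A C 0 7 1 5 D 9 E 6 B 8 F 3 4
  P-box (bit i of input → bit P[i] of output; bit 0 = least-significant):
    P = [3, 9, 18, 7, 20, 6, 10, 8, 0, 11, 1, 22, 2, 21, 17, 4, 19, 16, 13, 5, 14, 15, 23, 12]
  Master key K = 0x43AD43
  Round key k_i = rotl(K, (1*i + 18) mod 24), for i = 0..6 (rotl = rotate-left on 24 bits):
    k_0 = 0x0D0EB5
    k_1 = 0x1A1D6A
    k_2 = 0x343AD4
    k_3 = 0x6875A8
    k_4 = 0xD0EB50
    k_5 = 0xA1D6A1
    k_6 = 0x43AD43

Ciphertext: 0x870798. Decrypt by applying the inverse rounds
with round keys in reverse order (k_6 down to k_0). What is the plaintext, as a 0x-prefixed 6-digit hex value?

s_0 = ciphertext = 0x870798
s_1 = InvRound(s_0, k_6) = 0xAFCD0D
s_2 = InvRound(s_1, k_5) = 0xC860CD
s_3 = InvRound(s_2, k_4) = 0x058E8B
s_4 = InvRound(s_3, k_3) = 0xBD0DCA
s_5 = InvRound(s_4, k_2) = 0x248F2E
s_6 = InvRound(s_5, k_1) = 0x1543EA
s_7 = InvRound(s_6, k_0) = 0x5584D5

0x5584D5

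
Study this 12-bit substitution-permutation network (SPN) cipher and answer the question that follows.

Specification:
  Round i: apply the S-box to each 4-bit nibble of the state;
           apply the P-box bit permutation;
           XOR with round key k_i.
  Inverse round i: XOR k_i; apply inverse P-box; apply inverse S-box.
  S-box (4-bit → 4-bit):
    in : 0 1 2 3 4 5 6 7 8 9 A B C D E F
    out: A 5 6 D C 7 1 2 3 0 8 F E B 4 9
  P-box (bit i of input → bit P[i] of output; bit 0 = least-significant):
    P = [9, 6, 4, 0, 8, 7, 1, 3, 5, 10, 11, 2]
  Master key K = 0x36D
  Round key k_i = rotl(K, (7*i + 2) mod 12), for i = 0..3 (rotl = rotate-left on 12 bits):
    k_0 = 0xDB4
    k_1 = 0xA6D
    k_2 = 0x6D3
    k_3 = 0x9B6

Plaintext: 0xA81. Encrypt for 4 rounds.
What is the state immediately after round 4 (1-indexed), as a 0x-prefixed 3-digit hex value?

s_0 = plaintext = 0xA81
s_1 = Round(s_0, k_0) = 0xE20
s_2 = Round(s_1, k_1) = 0x2AE
s_3 = Round(s_2, k_2) = 0xACB
s_4 = Round(s_3, k_3) = 0xB69

0xB69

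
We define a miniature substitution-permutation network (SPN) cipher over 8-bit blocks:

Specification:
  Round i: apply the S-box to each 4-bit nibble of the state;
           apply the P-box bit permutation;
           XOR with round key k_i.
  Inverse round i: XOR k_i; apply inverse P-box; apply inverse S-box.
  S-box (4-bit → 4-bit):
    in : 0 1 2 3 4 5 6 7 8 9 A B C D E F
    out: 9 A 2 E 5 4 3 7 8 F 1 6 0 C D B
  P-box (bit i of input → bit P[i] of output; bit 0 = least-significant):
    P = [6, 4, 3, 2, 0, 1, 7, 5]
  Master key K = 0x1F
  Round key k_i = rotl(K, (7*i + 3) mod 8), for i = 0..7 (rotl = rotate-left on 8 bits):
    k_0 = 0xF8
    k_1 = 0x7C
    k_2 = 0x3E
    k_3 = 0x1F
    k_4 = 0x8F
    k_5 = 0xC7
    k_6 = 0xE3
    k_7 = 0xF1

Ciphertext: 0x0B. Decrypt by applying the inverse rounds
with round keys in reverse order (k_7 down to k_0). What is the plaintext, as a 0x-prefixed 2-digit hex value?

0x80

s_0 = ciphertext = 0x0B
s_1 = InvRound(s_0, k_7) = 0x37
s_2 = InvRound(s_1, k_6) = 0x5F
s_3 = InvRound(s_2, k_5) = 0x5B
s_4 = InvRound(s_3, k_4) = 0x5F
s_5 = InvRound(s_4, k_3) = 0xCA
s_6 = InvRound(s_5, k_2) = 0xDF
s_7 = InvRound(s_6, k_1) = 0x9C
s_8 = InvRound(s_7, k_0) = 0x80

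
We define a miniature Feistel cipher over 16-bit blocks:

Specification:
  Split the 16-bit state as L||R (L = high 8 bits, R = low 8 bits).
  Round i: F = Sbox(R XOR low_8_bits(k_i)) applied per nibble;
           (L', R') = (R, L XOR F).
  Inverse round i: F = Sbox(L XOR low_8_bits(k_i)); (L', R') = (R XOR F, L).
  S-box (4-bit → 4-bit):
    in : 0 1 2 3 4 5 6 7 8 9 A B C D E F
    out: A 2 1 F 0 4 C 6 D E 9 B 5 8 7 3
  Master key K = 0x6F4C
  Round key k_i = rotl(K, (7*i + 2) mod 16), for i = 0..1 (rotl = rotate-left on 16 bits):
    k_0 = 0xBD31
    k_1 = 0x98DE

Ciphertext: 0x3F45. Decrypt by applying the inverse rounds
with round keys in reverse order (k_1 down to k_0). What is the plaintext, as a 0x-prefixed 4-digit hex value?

0x9337

s_0 = ciphertext = 0x3F45
s_1 = InvRound(s_0, k_1) = 0x373F
s_2 = InvRound(s_1, k_0) = 0x9337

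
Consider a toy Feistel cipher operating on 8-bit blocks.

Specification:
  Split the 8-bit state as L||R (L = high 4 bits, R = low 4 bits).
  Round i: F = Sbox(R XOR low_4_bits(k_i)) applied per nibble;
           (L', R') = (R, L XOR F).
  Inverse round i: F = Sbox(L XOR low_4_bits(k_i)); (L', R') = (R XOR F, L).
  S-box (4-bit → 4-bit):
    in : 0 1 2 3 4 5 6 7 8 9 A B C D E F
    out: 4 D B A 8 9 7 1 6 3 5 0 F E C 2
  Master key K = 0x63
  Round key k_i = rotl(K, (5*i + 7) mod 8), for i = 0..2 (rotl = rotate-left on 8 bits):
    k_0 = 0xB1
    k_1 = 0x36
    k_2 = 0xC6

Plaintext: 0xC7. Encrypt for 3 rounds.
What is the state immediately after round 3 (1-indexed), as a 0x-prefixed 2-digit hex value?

0x99

s_0 = plaintext = 0xC7
s_1 = Round(s_0, k_0) = 0x7B
s_2 = Round(s_1, k_1) = 0xB9
s_3 = Round(s_2, k_2) = 0x99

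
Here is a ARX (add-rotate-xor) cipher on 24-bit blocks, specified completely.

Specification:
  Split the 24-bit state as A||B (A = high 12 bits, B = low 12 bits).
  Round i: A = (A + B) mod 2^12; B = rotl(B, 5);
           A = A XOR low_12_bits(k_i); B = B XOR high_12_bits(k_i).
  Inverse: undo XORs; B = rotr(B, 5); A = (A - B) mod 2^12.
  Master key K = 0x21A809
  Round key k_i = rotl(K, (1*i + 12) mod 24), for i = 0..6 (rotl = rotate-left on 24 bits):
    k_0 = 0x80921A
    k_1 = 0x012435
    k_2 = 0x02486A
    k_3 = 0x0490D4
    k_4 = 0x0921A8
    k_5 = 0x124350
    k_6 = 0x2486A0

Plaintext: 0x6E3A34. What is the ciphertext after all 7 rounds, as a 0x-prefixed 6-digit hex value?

s_0 = plaintext = 0x6E3A34
s_1 = Round(s_0, k_0) = 0x30DE9D
s_2 = Round(s_1, k_1) = 0x59F3AF
s_3 = Round(s_2, k_2) = 0x1245C3
s_4 = Round(s_3, k_3) = 0x633822
s_5 = Round(s_4, k_4) = 0xFFD4C2
s_6 = Round(s_5, k_5) = 0x7EF96D
s_7 = Round(s_6, k_6) = 0x7FCFFA

0x7FCFFA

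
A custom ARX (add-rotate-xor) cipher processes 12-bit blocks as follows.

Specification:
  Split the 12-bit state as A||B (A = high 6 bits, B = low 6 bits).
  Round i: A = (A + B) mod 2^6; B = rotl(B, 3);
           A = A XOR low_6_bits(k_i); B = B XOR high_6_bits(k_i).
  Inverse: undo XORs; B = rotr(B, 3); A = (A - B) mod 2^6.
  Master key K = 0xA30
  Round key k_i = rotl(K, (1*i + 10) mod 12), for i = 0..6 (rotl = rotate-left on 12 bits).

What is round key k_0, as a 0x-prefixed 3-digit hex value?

0x28C

K = 0xA30
k_0 = rotl(K, (1*0+10) mod 12) = rotl(K, 10) = 0x28C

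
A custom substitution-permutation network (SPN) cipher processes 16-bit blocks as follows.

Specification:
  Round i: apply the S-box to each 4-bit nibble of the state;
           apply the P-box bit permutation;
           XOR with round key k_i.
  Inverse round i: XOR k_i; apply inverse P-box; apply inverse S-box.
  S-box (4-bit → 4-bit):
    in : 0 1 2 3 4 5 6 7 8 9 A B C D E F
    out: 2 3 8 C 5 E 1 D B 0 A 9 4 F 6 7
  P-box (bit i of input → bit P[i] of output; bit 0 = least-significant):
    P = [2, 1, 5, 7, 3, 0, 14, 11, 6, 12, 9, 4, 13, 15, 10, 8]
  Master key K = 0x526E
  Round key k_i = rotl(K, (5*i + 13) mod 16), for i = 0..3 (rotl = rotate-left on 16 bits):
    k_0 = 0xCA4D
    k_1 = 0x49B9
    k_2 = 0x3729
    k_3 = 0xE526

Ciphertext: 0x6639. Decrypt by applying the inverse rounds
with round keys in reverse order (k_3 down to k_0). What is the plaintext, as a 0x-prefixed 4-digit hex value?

0x3631

s_0 = ciphertext = 0x6639
s_1 = InvRound(s_0, k_3) = 0xA311
s_2 = InvRound(s_1, k_2) = 0xEA6C
s_3 = InvRound(s_2, k_1) = 0x870B
s_4 = InvRound(s_3, k_0) = 0x3631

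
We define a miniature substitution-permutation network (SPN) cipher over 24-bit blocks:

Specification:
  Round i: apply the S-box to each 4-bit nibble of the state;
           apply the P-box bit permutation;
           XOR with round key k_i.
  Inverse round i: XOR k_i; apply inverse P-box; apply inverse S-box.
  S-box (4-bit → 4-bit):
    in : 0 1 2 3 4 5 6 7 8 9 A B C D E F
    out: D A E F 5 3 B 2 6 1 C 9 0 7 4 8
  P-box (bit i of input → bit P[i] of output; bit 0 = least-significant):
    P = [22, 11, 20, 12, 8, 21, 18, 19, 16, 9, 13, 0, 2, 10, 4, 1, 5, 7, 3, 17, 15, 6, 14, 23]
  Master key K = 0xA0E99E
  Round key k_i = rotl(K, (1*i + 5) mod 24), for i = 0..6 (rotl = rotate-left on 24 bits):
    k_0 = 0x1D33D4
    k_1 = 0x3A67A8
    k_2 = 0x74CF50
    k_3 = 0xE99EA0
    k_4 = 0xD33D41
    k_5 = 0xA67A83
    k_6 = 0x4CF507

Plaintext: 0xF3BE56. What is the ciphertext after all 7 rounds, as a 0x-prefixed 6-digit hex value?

0x24AA51

s_0 = plaintext = 0xF3BE56
s_1 = Round(s_0, k_0) = 0xFF0A7A
s_2 = Round(s_1, k_1) = 0x8857BF
s_3 = Round(s_2, k_2) = 0x7C989C
s_4 = Round(s_3, k_3) = 0xE9BDE4
s_5 = Round(s_4, k_4) = 0x865F67
s_6 = Round(s_5, k_5) = 0x8C3766
s_7 = Round(s_6, k_6) = 0x24AA51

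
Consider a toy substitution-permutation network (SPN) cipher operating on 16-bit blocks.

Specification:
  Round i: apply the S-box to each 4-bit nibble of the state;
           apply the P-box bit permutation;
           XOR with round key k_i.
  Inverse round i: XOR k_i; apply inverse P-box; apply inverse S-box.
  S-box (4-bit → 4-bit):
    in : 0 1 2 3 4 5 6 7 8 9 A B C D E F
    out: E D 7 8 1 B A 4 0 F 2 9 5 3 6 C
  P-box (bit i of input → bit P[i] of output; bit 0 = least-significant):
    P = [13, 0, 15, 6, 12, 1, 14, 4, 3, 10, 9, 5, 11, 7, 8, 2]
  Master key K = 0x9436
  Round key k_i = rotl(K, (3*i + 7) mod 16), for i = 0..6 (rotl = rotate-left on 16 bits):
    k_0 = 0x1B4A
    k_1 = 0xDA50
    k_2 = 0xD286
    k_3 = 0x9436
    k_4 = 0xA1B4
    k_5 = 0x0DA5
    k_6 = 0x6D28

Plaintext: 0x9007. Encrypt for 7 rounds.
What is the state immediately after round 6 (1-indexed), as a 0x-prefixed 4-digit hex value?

s_0 = plaintext = 0x9007
s_1 = Round(s_0, k_0) = 0xD4FC
s_2 = Round(s_1, k_1) = 0x32C8
s_3 = Round(s_2, k_2) = 0x848A
s_4 = Round(s_3, k_3) = 0x943F
s_5 = Round(s_4, k_4) = 0x2868
s_6 = Round(s_5, k_5) = 0x0437
s_7 = Round(s_6, k_6) = 0xECB4

0x0437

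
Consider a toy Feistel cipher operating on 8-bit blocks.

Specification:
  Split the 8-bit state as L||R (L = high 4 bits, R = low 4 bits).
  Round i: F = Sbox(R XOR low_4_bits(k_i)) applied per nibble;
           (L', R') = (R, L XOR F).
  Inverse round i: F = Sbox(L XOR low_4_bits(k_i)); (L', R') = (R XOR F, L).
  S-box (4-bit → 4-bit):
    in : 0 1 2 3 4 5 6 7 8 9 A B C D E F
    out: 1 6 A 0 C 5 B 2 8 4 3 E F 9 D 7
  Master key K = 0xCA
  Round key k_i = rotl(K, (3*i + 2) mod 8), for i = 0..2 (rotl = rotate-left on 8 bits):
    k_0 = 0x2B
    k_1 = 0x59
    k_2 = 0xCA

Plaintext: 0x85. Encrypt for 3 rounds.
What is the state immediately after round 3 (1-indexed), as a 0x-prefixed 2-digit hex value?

s_0 = plaintext = 0x85
s_1 = Round(s_0, k_0) = 0x55
s_2 = Round(s_1, k_1) = 0x5A
s_3 = Round(s_2, k_2) = 0xA4

0xA4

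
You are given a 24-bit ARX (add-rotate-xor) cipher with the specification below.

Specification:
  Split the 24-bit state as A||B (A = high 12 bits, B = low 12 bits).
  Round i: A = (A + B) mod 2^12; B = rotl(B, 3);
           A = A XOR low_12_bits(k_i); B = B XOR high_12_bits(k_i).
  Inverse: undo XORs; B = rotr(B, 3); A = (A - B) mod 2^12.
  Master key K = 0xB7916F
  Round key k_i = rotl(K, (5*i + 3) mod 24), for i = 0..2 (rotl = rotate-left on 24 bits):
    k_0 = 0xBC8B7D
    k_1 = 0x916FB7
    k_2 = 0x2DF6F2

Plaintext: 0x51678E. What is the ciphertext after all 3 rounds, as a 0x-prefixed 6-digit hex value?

s_0 = plaintext = 0x51678E
s_1 = Round(s_0, k_0) = 0x7D97BB
s_2 = Round(s_1, k_1) = 0x0234CD
s_3 = Round(s_2, k_2) = 0x2024B5

0x2024B5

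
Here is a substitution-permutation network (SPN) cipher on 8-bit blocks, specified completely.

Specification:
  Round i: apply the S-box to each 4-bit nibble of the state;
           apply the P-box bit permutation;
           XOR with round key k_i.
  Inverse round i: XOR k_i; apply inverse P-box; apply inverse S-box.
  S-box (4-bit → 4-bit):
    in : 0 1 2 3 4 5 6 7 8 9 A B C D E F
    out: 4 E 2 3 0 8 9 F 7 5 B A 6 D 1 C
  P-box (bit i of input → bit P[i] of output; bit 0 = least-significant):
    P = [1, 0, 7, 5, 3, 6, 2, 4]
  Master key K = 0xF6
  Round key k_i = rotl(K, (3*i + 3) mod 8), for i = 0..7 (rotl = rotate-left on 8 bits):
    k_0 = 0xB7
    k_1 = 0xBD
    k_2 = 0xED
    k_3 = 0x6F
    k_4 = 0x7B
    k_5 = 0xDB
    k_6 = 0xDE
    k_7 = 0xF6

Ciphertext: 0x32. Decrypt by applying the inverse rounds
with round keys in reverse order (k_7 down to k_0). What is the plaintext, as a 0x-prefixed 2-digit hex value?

0x51

s_0 = ciphertext = 0x32
s_1 = InvRound(s_0, k_7) = 0xC0
s_2 = InvRound(s_1, k_6) = 0xDE
s_3 = InvRound(s_2, k_5) = 0x02
s_4 = InvRound(s_3, k_4) = 0xAB
s_5 = InvRound(s_4, k_3) = 0xC0
s_6 = InvRound(s_5, k_2) = 0x9B
s_7 = InvRound(s_6, k_1) = 0x06
s_8 = InvRound(s_7, k_0) = 0x51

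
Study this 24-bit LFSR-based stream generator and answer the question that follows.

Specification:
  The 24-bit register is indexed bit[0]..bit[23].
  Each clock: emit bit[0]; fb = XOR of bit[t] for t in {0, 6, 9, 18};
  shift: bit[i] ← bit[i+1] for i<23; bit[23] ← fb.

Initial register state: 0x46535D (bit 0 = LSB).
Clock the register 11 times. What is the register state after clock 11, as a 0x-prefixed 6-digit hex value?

reg_0 = 0x46535D
clock 1: out=1, reg = 0x2329AE
clock 2: out=0, reg = 0x1194D7
clock 3: out=1, reg = 0x08CA6B
clock 4: out=1, reg = 0x846535
clock 5: out=1, reg = 0x42329A
clock 6: out=0, reg = 0xA1194D
clock 7: out=1, reg = 0x508CA6
clock 8: out=0, reg = 0x284653
clock 9: out=1, reg = 0x942329
clock 10: out=1, reg = 0xCA1194
clock 11: out=0, reg = 0x6508CA

0x6508CA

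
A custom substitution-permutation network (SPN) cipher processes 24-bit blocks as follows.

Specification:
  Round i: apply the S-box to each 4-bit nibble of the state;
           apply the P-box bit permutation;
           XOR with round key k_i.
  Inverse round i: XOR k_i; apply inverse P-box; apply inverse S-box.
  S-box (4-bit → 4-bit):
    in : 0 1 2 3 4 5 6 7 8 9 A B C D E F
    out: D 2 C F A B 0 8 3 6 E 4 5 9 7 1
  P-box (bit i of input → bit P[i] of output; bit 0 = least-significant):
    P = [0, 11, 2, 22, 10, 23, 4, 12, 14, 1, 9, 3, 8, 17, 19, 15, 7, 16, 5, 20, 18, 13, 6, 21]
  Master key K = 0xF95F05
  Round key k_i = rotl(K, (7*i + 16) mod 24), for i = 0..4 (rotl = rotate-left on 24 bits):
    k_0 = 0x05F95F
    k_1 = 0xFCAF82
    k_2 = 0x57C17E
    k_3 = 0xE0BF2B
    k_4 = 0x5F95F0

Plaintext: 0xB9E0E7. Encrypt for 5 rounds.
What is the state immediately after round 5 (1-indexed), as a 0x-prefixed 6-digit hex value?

s_0 = plaintext = 0xB9E0E7
s_1 = Round(s_0, k_0) = 0xCEBE27
s_2 = Round(s_1, k_1) = 0xB1FD70
s_3 = Round(s_2, k_2) = 0x169033
s_4 = Round(s_3, k_3) = 0x2AC136
s_5 = Round(s_4, k_4) = 0xE68082

0xE68082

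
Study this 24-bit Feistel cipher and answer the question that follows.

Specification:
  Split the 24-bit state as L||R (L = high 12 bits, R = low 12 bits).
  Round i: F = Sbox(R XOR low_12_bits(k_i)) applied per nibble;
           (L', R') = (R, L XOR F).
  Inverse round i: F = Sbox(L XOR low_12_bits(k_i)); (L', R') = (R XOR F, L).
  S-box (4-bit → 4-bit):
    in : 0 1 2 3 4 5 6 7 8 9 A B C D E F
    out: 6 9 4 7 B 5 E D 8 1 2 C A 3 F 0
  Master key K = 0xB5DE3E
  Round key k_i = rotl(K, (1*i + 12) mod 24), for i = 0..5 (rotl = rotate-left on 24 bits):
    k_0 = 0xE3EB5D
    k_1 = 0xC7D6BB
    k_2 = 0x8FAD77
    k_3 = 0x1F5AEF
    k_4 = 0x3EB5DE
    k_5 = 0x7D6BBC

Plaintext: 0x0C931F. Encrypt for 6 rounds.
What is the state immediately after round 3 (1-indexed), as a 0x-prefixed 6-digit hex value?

0xCB11D3

s_0 = plaintext = 0x0C931F
s_1 = Round(s_0, k_0) = 0x31F87D
s_2 = Round(s_1, k_1) = 0x87DCB1
s_3 = Round(s_2, k_2) = 0xCB11D3
s_4 = Round(s_3, k_3) = 0x1D30CB
s_5 = Round(s_4, k_4) = 0x0CB446
s_6 = Round(s_5, k_5) = 0x4460C9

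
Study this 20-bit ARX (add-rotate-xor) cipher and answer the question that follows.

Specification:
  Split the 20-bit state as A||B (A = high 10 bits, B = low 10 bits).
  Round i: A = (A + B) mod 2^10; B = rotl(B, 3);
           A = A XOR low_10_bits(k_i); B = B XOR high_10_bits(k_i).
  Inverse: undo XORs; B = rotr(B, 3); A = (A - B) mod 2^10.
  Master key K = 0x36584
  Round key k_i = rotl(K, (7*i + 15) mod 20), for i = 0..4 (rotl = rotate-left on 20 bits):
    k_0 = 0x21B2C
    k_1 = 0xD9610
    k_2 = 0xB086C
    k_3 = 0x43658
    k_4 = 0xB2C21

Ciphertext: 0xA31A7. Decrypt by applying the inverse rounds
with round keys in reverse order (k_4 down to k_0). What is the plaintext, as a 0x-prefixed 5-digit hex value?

0xD2410

s_0 = ciphertext = 0xA31A7
s_1 = InvRound(s_0, k_4) = 0x1026D
s_2 = InvRound(s_1, k_3) = 0x6B06C
s_3 = InvRound(s_2, k_2) = 0x9AF55
s_4 = InvRound(s_3, k_1) = 0x1D406
s_5 = InvRound(s_4, k_0) = 0xD2410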